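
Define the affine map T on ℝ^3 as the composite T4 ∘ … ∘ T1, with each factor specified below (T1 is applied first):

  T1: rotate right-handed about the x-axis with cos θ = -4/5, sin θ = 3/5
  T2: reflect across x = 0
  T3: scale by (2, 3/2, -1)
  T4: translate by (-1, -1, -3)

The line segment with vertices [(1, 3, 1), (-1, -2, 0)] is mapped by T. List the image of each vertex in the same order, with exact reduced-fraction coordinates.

image vertices: (-3, -11/2, -4), (1, 7/5, -9/5)

T1 rotate right-handed about the x-axis with cos θ = -4/5, sin θ = 3/5: (1, 3, 1) → (1, -3, 1); (-1, -2, 0) → (-1, 8/5, -6/5)
T2 reflect across x = 0: (1, -3, 1) → (-1, -3, 1); (-1, 8/5, -6/5) → (1, 8/5, -6/5)
T3 scale by (2, 3/2, -1): (-1, -3, 1) → (-2, -9/2, -1); (1, 8/5, -6/5) → (2, 12/5, 6/5)
T4 translate by (-1, -1, -3): (-2, -9/2, -1) → (-3, -11/2, -4); (2, 12/5, 6/5) → (1, 7/5, -9/5)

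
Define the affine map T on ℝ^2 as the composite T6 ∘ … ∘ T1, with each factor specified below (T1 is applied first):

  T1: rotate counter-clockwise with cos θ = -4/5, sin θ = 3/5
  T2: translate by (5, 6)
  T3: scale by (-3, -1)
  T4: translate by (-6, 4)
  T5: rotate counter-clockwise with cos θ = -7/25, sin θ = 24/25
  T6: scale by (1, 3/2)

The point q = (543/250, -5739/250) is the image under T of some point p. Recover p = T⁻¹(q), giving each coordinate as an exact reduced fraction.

T1 = [-4/5 -3/5 0; 3/5 -4/5 0; 0 0 1]
T2·T1 = [-4/5 -3/5 5; 3/5 -4/5 6; 0 0 1]
T3·…·T1 = [12/5 9/5 -15; -3/5 4/5 -6; 0 0 1]
T4·…·T1 = [12/5 9/5 -21; -3/5 4/5 -2; 0 0 1]
T5·…·T1 = [-12/125 -159/125 39/5; 309/125 188/125 -98/5; 0 0 1]
T6·…·T1 = [-12/125 -159/125 39/5; 927/250 282/125 -147/5; 0 0 1]
det M = 9/2; M⁻¹ = [188/375 106/375 22/5; -103/125 -8/375 29/5; 0 0 1]
M⁻¹ · (543/250, -5739/250)ᵀ = (-1, 9/2)ᵀ

p = (-1, 9/2)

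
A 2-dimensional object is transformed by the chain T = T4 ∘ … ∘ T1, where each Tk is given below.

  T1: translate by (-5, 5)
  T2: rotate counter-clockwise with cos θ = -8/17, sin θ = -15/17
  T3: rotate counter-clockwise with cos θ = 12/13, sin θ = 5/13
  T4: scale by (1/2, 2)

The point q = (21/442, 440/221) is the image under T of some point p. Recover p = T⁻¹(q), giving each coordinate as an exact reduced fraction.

p = (4, -5)

T1 = [1 0 -5; 0 1 5; 0 0 1]
T2·T1 = [-8/17 15/17 115/17; -15/17 -8/17 35/17; 0 0 1]
T3·…·T1 = [-21/221 220/221 1205/221; -220/221 -21/221 995/221; 0 0 1]
T4·…·T1 = [-21/442 110/221 1205/442; -440/221 -42/221 1990/221; 0 0 1]
det M = 1; M⁻¹ = [-42/221 -110/221 5; 440/221 -21/442 -5; 0 0 1]
M⁻¹ · (21/442, 440/221)ᵀ = (4, -5)ᵀ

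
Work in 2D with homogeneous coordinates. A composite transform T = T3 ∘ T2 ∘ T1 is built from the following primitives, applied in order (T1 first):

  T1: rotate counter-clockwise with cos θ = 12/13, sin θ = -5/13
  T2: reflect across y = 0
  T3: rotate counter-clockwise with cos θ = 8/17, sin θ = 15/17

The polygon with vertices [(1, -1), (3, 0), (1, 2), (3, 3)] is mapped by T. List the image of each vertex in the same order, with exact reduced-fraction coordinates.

T1 rotate counter-clockwise with cos θ = 12/13, sin θ = -5/13: (1, -1) → (7/13, -17/13); (3, 0) → (36/13, -15/13); (1, 2) → (22/13, 19/13); (3, 3) → (51/13, 21/13)
T2 reflect across y = 0: (7/13, -17/13) → (7/13, 17/13); (36/13, -15/13) → (36/13, 15/13); (22/13, 19/13) → (22/13, -19/13); (51/13, 21/13) → (51/13, -21/13)
T3 rotate counter-clockwise with cos θ = 8/17, sin θ = 15/17: (7/13, 17/13) → (-199/221, 241/221); (36/13, 15/13) → (63/221, 660/221); (22/13, -19/13) → (461/221, 178/221); (51/13, -21/13) → (723/221, 597/221)

image vertices: (-199/221, 241/221), (63/221, 660/221), (461/221, 178/221), (723/221, 597/221)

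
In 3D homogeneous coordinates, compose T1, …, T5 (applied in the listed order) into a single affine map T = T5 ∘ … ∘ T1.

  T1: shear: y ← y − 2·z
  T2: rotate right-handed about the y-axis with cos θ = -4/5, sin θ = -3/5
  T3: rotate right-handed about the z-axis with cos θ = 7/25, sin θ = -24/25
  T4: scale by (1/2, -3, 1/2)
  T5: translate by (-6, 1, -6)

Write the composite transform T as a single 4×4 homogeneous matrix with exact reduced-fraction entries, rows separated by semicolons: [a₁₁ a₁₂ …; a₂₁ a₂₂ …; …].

T1 = [1 0 0 0; 0 1 -2 0; 0 0 1 0; 0 0 0 1]
T2·T1 = [-4/5 0 -3/5 0; 0 1 -2 0; 3/5 0 -4/5 0; 0 0 0 1]
T3·…·T1 = [-28/125 24/25 -261/125 0; 96/125 7/25 2/125 0; 3/5 0 -4/5 0; 0 0 0 1]
T4·…·T1 = [-14/125 12/25 -261/250 0; -288/125 -21/25 -6/125 0; 3/10 0 -2/5 0; 0 0 0 1]
T5·…·T1 = [-14/125 12/25 -261/250 -6; -288/125 -21/25 -6/125 1; 3/10 0 -2/5 -6; 0 0 0 1]

T = [-14/125 12/25 -261/250 -6; -288/125 -21/25 -6/125 1; 3/10 0 -2/5 -6; 0 0 0 1]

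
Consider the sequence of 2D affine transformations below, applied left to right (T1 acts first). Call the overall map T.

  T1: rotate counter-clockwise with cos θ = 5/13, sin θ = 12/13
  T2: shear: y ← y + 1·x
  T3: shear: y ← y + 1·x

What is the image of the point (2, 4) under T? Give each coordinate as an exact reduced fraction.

T1 rotate counter-clockwise with cos θ = 5/13, sin θ = 12/13: (2, 4) → (-38/13, 44/13)
T2 shear: y ← y + 1·x: (-38/13, 44/13) → (-38/13, 6/13)
T3 shear: y ← y + 1·x: (-38/13, 6/13) → (-38/13, -32/13)

T(p) = (-38/13, -32/13)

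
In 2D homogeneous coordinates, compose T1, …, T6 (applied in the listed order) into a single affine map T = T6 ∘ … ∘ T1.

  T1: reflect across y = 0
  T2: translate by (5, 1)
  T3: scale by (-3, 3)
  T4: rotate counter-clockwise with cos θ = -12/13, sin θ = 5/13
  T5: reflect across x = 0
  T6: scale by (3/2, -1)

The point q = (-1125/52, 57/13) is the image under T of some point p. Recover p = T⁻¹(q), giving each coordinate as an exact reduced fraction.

p = (0, 3/2)

T1 = [1 0 0; 0 -1 0; 0 0 1]
T2·T1 = [1 0 5; 0 -1 1; 0 0 1]
T3·…·T1 = [-3 0 -15; 0 -3 3; 0 0 1]
T4·…·T1 = [36/13 15/13 165/13; -15/13 36/13 -111/13; 0 0 1]
T5·…·T1 = [-36/13 -15/13 -165/13; -15/13 36/13 -111/13; 0 0 1]
T6·…·T1 = [-54/13 -45/26 -495/26; 15/13 -36/13 111/13; 0 0 1]
det M = 27/2; M⁻¹ = [-8/39 5/39 -5; -10/117 -4/13 1; 0 0 1]
M⁻¹ · (-1125/52, 57/13)ᵀ = (0, 3/2)ᵀ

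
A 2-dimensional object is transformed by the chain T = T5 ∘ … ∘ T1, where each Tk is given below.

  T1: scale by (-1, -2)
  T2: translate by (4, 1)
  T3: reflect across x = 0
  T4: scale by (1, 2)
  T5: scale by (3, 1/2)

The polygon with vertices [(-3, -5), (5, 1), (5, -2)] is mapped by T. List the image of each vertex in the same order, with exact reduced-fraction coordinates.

T1 scale by (-1, -2): (-3, -5) → (3, 10); (5, 1) → (-5, -2); (5, -2) → (-5, 4)
T2 translate by (4, 1): (3, 10) → (7, 11); (-5, -2) → (-1, -1); (-5, 4) → (-1, 5)
T3 reflect across x = 0: (7, 11) → (-7, 11); (-1, -1) → (1, -1); (-1, 5) → (1, 5)
T4 scale by (1, 2): (-7, 11) → (-7, 22); (1, -1) → (1, -2); (1, 5) → (1, 10)
T5 scale by (3, 1/2): (-7, 22) → (-21, 11); (1, -2) → (3, -1); (1, 10) → (3, 5)

image vertices: (-21, 11), (3, -1), (3, 5)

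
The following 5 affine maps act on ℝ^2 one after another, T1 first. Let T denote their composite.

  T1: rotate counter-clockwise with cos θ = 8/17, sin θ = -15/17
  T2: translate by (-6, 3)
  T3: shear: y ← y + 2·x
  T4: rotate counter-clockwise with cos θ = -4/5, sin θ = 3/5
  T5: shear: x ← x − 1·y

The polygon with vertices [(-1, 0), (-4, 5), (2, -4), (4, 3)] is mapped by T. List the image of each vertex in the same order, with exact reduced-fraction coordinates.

image vertices: (616/85, 286/85), (446/85, -309/85), (719/85, 774/85), (28/17, 13/17)

T1 rotate counter-clockwise with cos θ = 8/17, sin θ = -15/17: (-1, 0) → (-8/17, 15/17); (-4, 5) → (43/17, 100/17); (2, -4) → (-44/17, -62/17); (4, 3) → (77/17, -36/17)
T2 translate by (-6, 3): (-8/17, 15/17) → (-110/17, 66/17); (43/17, 100/17) → (-59/17, 151/17); (-44/17, -62/17) → (-146/17, -11/17); (77/17, -36/17) → (-25/17, 15/17)
T3 shear: y ← y + 2·x: (-110/17, 66/17) → (-110/17, -154/17); (-59/17, 151/17) → (-59/17, 33/17); (-146/17, -11/17) → (-146/17, -303/17); (-25/17, 15/17) → (-25/17, -35/17)
T4 rotate counter-clockwise with cos θ = -4/5, sin θ = 3/5: (-110/17, -154/17) → (902/85, 286/85); (-59/17, 33/17) → (137/85, -309/85); (-146/17, -303/17) → (1493/85, 774/85); (-25/17, -35/17) → (41/17, 13/17)
T5 shear: x ← x − 1·y: (902/85, 286/85) → (616/85, 286/85); (137/85, -309/85) → (446/85, -309/85); (1493/85, 774/85) → (719/85, 774/85); (41/17, 13/17) → (28/17, 13/17)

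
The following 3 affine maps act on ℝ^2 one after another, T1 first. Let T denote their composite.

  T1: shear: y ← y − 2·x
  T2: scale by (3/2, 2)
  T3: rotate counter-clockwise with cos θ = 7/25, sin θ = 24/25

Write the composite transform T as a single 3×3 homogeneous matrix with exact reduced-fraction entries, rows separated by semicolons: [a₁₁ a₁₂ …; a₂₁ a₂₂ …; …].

T = [213/50 -48/25 0; 8/25 14/25 0; 0 0 1]

T1 = [1 0 0; -2 1 0; 0 0 1]
T2·T1 = [3/2 0 0; -4 2 0; 0 0 1]
T3·…·T1 = [213/50 -48/25 0; 8/25 14/25 0; 0 0 1]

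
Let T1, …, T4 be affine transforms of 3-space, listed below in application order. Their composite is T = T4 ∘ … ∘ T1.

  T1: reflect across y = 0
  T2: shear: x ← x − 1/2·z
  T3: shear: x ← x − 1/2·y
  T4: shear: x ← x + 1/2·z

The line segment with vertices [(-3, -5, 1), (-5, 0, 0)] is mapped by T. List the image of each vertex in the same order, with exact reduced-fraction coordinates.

T1 reflect across y = 0: (-3, -5, 1) → (-3, 5, 1); (-5, 0, 0) → (-5, 0, 0)
T2 shear: x ← x − 1/2·z: (-3, 5, 1) → (-7/2, 5, 1); (-5, 0, 0) → (-5, 0, 0)
T3 shear: x ← x − 1/2·y: (-7/2, 5, 1) → (-6, 5, 1); (-5, 0, 0) → (-5, 0, 0)
T4 shear: x ← x + 1/2·z: (-6, 5, 1) → (-11/2, 5, 1); (-5, 0, 0) → (-5, 0, 0)

image vertices: (-11/2, 5, 1), (-5, 0, 0)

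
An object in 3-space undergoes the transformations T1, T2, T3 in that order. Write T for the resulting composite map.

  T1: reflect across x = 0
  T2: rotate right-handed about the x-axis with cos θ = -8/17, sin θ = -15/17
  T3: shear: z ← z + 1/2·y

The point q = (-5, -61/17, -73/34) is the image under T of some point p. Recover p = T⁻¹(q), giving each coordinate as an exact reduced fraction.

p = (5, 2, -3)

T1 = [-1 0 0 0; 0 1 0 0; 0 0 1 0; 0 0 0 1]
T2·T1 = [-1 0 0 0; 0 -8/17 15/17 0; 0 -15/17 -8/17 0; 0 0 0 1]
T3·…·T1 = [-1 0 0 0; 0 -8/17 15/17 0; 0 -19/17 -1/34 0; 0 0 0 1]
det M = -1; M⁻¹ = [-1 0 0 0; 0 -1/34 -15/17 0; 0 19/17 -8/17 0; 0 0 0 1]
M⁻¹ · (-5, -61/17, -73/34)ᵀ = (5, 2, -3)ᵀ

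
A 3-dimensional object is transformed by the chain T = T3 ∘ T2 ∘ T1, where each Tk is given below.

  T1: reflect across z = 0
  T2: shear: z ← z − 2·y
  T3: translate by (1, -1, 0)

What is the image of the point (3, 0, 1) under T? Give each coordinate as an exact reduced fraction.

T1 reflect across z = 0: (3, 0, 1) → (3, 0, -1)
T2 shear: z ← z − 2·y: (3, 0, -1) → (3, 0, -1)
T3 translate by (1, -1, 0): (3, 0, -1) → (4, -1, -1)

T(p) = (4, -1, -1)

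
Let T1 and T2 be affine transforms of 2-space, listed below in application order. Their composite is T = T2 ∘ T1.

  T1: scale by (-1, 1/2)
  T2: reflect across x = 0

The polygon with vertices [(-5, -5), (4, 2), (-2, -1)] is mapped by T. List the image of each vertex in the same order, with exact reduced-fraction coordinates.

T1 scale by (-1, 1/2): (-5, -5) → (5, -5/2); (4, 2) → (-4, 1); (-2, -1) → (2, -1/2)
T2 reflect across x = 0: (5, -5/2) → (-5, -5/2); (-4, 1) → (4, 1); (2, -1/2) → (-2, -1/2)

image vertices: (-5, -5/2), (4, 1), (-2, -1/2)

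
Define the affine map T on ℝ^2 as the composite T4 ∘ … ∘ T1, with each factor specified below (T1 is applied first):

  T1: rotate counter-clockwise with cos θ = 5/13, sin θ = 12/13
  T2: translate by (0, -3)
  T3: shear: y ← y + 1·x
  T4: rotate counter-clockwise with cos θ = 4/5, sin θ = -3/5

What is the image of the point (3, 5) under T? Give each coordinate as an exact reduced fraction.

T(p) = (-249/65, 43/65)

T1 rotate counter-clockwise with cos θ = 5/13, sin θ = 12/13: (3, 5) → (-45/13, 61/13)
T2 translate by (0, -3): (-45/13, 61/13) → (-45/13, 22/13)
T3 shear: y ← y + 1·x: (-45/13, 22/13) → (-45/13, -23/13)
T4 rotate counter-clockwise with cos θ = 4/5, sin θ = -3/5: (-45/13, -23/13) → (-249/65, 43/65)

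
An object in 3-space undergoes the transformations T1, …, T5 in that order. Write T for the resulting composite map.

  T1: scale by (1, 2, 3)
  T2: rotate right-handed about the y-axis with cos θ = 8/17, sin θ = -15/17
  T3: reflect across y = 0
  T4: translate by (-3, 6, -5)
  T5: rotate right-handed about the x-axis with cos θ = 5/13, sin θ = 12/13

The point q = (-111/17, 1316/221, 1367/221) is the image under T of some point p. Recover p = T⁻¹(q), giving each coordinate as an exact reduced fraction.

T1 = [1 0 0 0; 0 2 0 0; 0 0 3 0; 0 0 0 1]
T2·T1 = [8/17 0 -45/17 0; 0 2 0 0; 15/17 0 24/17 0; 0 0 0 1]
T3·…·T1 = [8/17 0 -45/17 0; 0 -2 0 0; 15/17 0 24/17 0; 0 0 0 1]
T4·…·T1 = [8/17 0 -45/17 -3; 0 -2 0 6; 15/17 0 24/17 -5; 0 0 0 1]
T5·…·T1 = [8/17 0 -45/17 -3; -180/221 -10/13 -288/221 90/13; 75/221 -24/13 120/221 47/13; 0 0 0 1]
det M = -6; M⁻¹ = [8/17 -180/221 75/221 99/17; 0 -5/26 -6/13 3; -5/17 -32/221 40/663 -5/51; 0 0 0 1]
M⁻¹ · (-111/17, 1316/221, 1367/221)ᵀ = (0, -1, 4/3)ᵀ

p = (0, -1, 4/3)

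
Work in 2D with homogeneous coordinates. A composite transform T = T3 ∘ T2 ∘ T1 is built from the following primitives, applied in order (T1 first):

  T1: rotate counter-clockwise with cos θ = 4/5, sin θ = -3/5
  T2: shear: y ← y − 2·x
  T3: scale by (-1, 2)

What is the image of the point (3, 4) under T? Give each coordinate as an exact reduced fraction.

T1 rotate counter-clockwise with cos θ = 4/5, sin θ = -3/5: (3, 4) → (24/5, 7/5)
T2 shear: y ← y − 2·x: (24/5, 7/5) → (24/5, -41/5)
T3 scale by (-1, 2): (24/5, -41/5) → (-24/5, -82/5)

T(p) = (-24/5, -82/5)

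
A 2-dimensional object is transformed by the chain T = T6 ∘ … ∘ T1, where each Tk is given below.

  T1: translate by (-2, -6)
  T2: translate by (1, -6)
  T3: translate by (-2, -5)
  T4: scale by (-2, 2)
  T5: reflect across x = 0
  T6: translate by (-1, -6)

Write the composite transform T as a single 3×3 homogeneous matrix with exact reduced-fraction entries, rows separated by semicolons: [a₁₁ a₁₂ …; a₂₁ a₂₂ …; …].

T = [2 0 -7; 0 2 -40; 0 0 1]

T1 = [1 0 -2; 0 1 -6; 0 0 1]
T2·T1 = [1 0 -1; 0 1 -12; 0 0 1]
T3·…·T1 = [1 0 -3; 0 1 -17; 0 0 1]
T4·…·T1 = [-2 0 6; 0 2 -34; 0 0 1]
T5·…·T1 = [2 0 -6; 0 2 -34; 0 0 1]
T6·…·T1 = [2 0 -7; 0 2 -40; 0 0 1]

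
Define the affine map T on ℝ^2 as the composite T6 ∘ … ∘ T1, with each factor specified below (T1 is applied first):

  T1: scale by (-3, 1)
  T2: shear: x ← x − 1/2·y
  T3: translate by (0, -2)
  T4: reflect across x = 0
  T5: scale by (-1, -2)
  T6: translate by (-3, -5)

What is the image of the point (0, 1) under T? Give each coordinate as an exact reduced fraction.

T1 scale by (-3, 1): (0, 1) → (0, 1)
T2 shear: x ← x − 1/2·y: (0, 1) → (-1/2, 1)
T3 translate by (0, -2): (-1/2, 1) → (-1/2, -1)
T4 reflect across x = 0: (-1/2, -1) → (1/2, -1)
T5 scale by (-1, -2): (1/2, -1) → (-1/2, 2)
T6 translate by (-3, -5): (-1/2, 2) → (-7/2, -3)

T(p) = (-7/2, -3)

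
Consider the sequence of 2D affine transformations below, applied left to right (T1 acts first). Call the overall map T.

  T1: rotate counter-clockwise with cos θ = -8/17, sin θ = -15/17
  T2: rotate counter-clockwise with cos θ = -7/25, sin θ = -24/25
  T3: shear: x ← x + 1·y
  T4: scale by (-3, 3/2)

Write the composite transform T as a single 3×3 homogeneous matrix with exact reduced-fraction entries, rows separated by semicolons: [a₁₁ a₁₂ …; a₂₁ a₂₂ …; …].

T = [21/425 1803/425 0; 891/850 -456/425 0; 0 0 1]

T1 = [-8/17 15/17 0; -15/17 -8/17 0; 0 0 1]
T2·T1 = [-304/425 -297/425 0; 297/425 -304/425 0; 0 0 1]
T3·…·T1 = [-7/425 -601/425 0; 297/425 -304/425 0; 0 0 1]
T4·…·T1 = [21/425 1803/425 0; 891/850 -456/425 0; 0 0 1]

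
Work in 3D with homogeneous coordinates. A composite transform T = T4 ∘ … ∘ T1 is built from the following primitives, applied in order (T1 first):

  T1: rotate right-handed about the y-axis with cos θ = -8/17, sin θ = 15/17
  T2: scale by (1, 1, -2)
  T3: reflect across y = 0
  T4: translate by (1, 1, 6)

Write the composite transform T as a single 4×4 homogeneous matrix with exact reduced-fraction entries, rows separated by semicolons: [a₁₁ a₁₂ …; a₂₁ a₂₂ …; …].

T1 = [-8/17 0 15/17 0; 0 1 0 0; -15/17 0 -8/17 0; 0 0 0 1]
T2·T1 = [-8/17 0 15/17 0; 0 1 0 0; 30/17 0 16/17 0; 0 0 0 1]
T3·…·T1 = [-8/17 0 15/17 0; 0 -1 0 0; 30/17 0 16/17 0; 0 0 0 1]
T4·…·T1 = [-8/17 0 15/17 1; 0 -1 0 1; 30/17 0 16/17 6; 0 0 0 1]

T = [-8/17 0 15/17 1; 0 -1 0 1; 30/17 0 16/17 6; 0 0 0 1]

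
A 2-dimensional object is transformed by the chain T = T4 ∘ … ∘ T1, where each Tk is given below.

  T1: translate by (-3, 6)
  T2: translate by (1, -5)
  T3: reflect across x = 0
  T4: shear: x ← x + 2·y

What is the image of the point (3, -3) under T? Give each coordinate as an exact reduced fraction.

T1 translate by (-3, 6): (3, -3) → (0, 3)
T2 translate by (1, -5): (0, 3) → (1, -2)
T3 reflect across x = 0: (1, -2) → (-1, -2)
T4 shear: x ← x + 2·y: (-1, -2) → (-5, -2)

T(p) = (-5, -2)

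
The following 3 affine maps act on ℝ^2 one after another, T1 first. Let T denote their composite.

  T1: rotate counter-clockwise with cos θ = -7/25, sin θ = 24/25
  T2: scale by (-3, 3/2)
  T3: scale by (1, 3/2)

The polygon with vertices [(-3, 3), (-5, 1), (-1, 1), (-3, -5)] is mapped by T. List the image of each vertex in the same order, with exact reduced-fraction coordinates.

T1 rotate counter-clockwise with cos θ = -7/25, sin θ = 24/25: (-3, 3) → (-51/25, -93/25); (-5, 1) → (11/25, -127/25); (-1, 1) → (-17/25, -31/25); (-3, -5) → (141/25, -37/25)
T2 scale by (-3, 3/2): (-51/25, -93/25) → (153/25, -279/50); (11/25, -127/25) → (-33/25, -381/50); (-17/25, -31/25) → (51/25, -93/50); (141/25, -37/25) → (-423/25, -111/50)
T3 scale by (1, 3/2): (153/25, -279/50) → (153/25, -837/100); (-33/25, -381/50) → (-33/25, -1143/100); (51/25, -93/50) → (51/25, -279/100); (-423/25, -111/50) → (-423/25, -333/100)

image vertices: (153/25, -837/100), (-33/25, -1143/100), (51/25, -279/100), (-423/25, -333/100)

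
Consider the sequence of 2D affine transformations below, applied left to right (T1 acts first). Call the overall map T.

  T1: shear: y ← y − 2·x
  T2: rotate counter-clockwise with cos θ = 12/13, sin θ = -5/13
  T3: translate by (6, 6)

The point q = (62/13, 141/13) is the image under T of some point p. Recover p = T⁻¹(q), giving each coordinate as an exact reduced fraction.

T1 = [1 0 0; -2 1 0; 0 0 1]
T2·T1 = [2/13 5/13 0; -29/13 12/13 0; 0 0 1]
T3·…·T1 = [2/13 5/13 6; -29/13 12/13 6; 0 0 1]
det M = 1; M⁻¹ = [12/13 -5/13 -42/13; 29/13 2/13 -186/13; 0 0 1]
M⁻¹ · (62/13, 141/13)ᵀ = (-3, -2)ᵀ

p = (-3, -2)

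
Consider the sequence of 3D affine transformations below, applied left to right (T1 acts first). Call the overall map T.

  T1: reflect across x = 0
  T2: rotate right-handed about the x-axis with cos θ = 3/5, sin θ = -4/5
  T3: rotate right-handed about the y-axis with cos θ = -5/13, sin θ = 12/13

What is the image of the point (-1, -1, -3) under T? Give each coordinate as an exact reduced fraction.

T1 reflect across x = 0: (-1, -1, -3) → (1, -1, -3)
T2 rotate right-handed about the x-axis with cos θ = 3/5, sin θ = -4/5: (1, -1, -3) → (1, -3, -1)
T3 rotate right-handed about the y-axis with cos θ = -5/13, sin θ = 12/13: (1, -3, -1) → (-17/13, -3, -7/13)

T(p) = (-17/13, -3, -7/13)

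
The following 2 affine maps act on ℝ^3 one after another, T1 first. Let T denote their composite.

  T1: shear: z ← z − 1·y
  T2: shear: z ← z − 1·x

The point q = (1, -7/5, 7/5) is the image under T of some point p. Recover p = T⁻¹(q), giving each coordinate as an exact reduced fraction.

T1 = [1 0 0 0; 0 1 0 0; 0 -1 1 0; 0 0 0 1]
T2·T1 = [1 0 0 0; 0 1 0 0; -1 -1 1 0; 0 0 0 1]
det M = 1; M⁻¹ = [1 0 0 0; 0 1 0 0; 1 1 1 0; 0 0 0 1]
M⁻¹ · (1, -7/5, 7/5)ᵀ = (1, -7/5, 1)ᵀ

p = (1, -7/5, 1)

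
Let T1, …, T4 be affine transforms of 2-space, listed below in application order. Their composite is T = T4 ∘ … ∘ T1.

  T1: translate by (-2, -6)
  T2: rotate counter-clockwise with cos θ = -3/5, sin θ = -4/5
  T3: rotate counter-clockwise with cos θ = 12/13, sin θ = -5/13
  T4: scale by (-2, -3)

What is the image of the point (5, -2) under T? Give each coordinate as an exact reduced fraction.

T1 translate by (-2, -6): (5, -2) → (3, -8)
T2 rotate counter-clockwise with cos θ = -3/5, sin θ = -4/5: (3, -8) → (-41/5, 12/5)
T3 rotate counter-clockwise with cos θ = 12/13, sin θ = -5/13: (-41/5, 12/5) → (-432/65, 349/65)
T4 scale by (-2, -3): (-432/65, 349/65) → (864/65, -1047/65)

T(p) = (864/65, -1047/65)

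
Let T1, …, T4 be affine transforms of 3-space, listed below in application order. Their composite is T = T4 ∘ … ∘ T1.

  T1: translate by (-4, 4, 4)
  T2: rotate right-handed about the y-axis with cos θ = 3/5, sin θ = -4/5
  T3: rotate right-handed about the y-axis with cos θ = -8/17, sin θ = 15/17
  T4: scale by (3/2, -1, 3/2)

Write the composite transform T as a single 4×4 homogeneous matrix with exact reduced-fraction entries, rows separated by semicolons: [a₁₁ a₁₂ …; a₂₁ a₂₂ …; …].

T = [54/85 0 231/170 246/85; 0 -1 0 -4; -231/170 0 54/85 678/85; 0 0 0 1]

T1 = [1 0 0 -4; 0 1 0 4; 0 0 1 4; 0 0 0 1]
T2·T1 = [3/5 0 -4/5 -28/5; 0 1 0 4; 4/5 0 3/5 -4/5; 0 0 0 1]
T3·…·T1 = [36/85 0 77/85 164/85; 0 1 0 4; -77/85 0 36/85 452/85; 0 0 0 1]
T4·…·T1 = [54/85 0 231/170 246/85; 0 -1 0 -4; -231/170 0 54/85 678/85; 0 0 0 1]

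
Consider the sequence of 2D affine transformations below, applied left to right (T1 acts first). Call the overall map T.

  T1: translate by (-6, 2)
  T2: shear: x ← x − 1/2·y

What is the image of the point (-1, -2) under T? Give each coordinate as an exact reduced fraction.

T(p) = (-7, 0)

T1 translate by (-6, 2): (-1, -2) → (-7, 0)
T2 shear: x ← x − 1/2·y: (-7, 0) → (-7, 0)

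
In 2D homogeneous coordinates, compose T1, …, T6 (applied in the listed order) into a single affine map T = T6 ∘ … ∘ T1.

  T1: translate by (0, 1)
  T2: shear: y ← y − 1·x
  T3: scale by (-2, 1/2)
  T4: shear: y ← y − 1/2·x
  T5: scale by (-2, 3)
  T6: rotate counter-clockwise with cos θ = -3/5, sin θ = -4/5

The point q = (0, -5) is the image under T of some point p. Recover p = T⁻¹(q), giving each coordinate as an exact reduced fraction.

p = (1, 0)

T1 = [1 0 0; 0 1 1; 0 0 1]
T2·T1 = [1 0 0; -1 1 1; 0 0 1]
T3·…·T1 = [-2 0 0; -1/2 1/2 1/2; 0 0 1]
T4·…·T1 = [-2 0 0; 1/2 1/2 1/2; 0 0 1]
T5·…·T1 = [4 0 0; 3/2 3/2 3/2; 0 0 1]
T6·…·T1 = [-6/5 6/5 6/5; -41/10 -9/10 -9/10; 0 0 1]
det M = 6; M⁻¹ = [-3/20 -1/5 0; 41/60 -1/5 -1; 0 0 1]
M⁻¹ · (0, -5)ᵀ = (1, 0)ᵀ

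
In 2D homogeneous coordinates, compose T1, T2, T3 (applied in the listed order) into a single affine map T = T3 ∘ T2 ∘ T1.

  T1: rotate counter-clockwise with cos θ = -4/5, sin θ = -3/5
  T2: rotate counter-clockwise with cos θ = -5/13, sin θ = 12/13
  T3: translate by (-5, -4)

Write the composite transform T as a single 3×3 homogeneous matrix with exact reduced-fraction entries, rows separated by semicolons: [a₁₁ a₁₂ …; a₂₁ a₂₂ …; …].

T1 = [-4/5 3/5 0; -3/5 -4/5 0; 0 0 1]
T2·T1 = [56/65 33/65 0; -33/65 56/65 0; 0 0 1]
T3·…·T1 = [56/65 33/65 -5; -33/65 56/65 -4; 0 0 1]

T = [56/65 33/65 -5; -33/65 56/65 -4; 0 0 1]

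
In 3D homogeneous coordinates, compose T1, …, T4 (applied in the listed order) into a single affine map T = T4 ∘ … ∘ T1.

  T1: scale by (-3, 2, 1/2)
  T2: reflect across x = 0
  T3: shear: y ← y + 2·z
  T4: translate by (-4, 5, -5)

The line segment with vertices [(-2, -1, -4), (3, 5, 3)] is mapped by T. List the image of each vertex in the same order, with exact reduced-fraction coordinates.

image vertices: (-10, -1, -7), (5, 18, -7/2)

T1 scale by (-3, 2, 1/2): (-2, -1, -4) → (6, -2, -2); (3, 5, 3) → (-9, 10, 3/2)
T2 reflect across x = 0: (6, -2, -2) → (-6, -2, -2); (-9, 10, 3/2) → (9, 10, 3/2)
T3 shear: y ← y + 2·z: (-6, -2, -2) → (-6, -6, -2); (9, 10, 3/2) → (9, 13, 3/2)
T4 translate by (-4, 5, -5): (-6, -6, -2) → (-10, -1, -7); (9, 13, 3/2) → (5, 18, -7/2)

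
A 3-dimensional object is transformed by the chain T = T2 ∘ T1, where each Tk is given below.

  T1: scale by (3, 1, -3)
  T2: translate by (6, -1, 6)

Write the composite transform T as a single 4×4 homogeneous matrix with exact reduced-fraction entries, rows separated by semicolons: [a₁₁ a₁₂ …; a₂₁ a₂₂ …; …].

T1 = [3 0 0 0; 0 1 0 0; 0 0 -3 0; 0 0 0 1]
T2·T1 = [3 0 0 6; 0 1 0 -1; 0 0 -3 6; 0 0 0 1]

T = [3 0 0 6; 0 1 0 -1; 0 0 -3 6; 0 0 0 1]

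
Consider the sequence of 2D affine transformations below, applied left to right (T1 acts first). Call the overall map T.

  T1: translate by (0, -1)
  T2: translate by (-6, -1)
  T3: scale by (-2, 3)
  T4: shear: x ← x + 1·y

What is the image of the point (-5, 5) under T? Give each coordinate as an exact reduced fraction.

T(p) = (31, 9)

T1 translate by (0, -1): (-5, 5) → (-5, 4)
T2 translate by (-6, -1): (-5, 4) → (-11, 3)
T3 scale by (-2, 3): (-11, 3) → (22, 9)
T4 shear: x ← x + 1·y: (22, 9) → (31, 9)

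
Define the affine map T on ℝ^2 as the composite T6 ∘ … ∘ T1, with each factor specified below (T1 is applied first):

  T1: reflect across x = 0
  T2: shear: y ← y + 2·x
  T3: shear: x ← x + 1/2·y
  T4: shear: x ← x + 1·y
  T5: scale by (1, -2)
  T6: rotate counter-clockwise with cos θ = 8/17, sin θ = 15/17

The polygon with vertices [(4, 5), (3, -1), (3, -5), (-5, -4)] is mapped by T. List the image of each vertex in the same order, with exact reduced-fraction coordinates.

T1 reflect across x = 0: (4, 5) → (-4, 5); (3, -1) → (-3, -1); (3, -5) → (-3, -5); (-5, -4) → (5, -4)
T2 shear: y ← y + 2·x: (-4, 5) → (-4, -3); (-3, -1) → (-3, -7); (-3, -5) → (-3, -11); (5, -4) → (5, 6)
T3 shear: x ← x + 1/2·y: (-4, -3) → (-11/2, -3); (-3, -7) → (-13/2, -7); (-3, -11) → (-17/2, -11); (5, 6) → (8, 6)
T4 shear: x ← x + 1·y: (-11/2, -3) → (-17/2, -3); (-13/2, -7) → (-27/2, -7); (-17/2, -11) → (-39/2, -11); (8, 6) → (14, 6)
T5 scale by (1, -2): (-17/2, -3) → (-17/2, 6); (-27/2, -7) → (-27/2, 14); (-39/2, -11) → (-39/2, 22); (14, 6) → (14, -12)
T6 rotate counter-clockwise with cos θ = 8/17, sin θ = 15/17: (-17/2, 6) → (-158/17, -159/34); (-27/2, 14) → (-318/17, -181/34); (-39/2, 22) → (-486/17, -233/34); (14, -12) → (292/17, 114/17)

image vertices: (-158/17, -159/34), (-318/17, -181/34), (-486/17, -233/34), (292/17, 114/17)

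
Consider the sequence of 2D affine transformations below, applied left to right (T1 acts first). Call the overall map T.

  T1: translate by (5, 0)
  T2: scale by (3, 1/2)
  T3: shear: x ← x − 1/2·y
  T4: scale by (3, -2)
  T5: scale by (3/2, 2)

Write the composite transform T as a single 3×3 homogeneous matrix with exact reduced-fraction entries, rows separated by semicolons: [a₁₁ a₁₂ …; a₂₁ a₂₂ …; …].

T = [27/2 -9/8 135/2; 0 -2 0; 0 0 1]

T1 = [1 0 5; 0 1 0; 0 0 1]
T2·T1 = [3 0 15; 0 1/2 0; 0 0 1]
T3·…·T1 = [3 -1/4 15; 0 1/2 0; 0 0 1]
T4·…·T1 = [9 -3/4 45; 0 -1 0; 0 0 1]
T5·…·T1 = [27/2 -9/8 135/2; 0 -2 0; 0 0 1]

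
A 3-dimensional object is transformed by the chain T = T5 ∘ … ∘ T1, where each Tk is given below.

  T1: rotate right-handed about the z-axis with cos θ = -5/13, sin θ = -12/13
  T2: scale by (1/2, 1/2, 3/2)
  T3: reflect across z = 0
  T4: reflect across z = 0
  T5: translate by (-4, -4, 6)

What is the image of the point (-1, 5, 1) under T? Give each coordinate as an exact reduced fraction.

T1 rotate right-handed about the z-axis with cos θ = -5/13, sin θ = -12/13: (-1, 5, 1) → (5, -1, 1)
T2 scale by (1/2, 1/2, 3/2): (5, -1, 1) → (5/2, -1/2, 3/2)
T3 reflect across z = 0: (5/2, -1/2, 3/2) → (5/2, -1/2, -3/2)
T4 reflect across z = 0: (5/2, -1/2, -3/2) → (5/2, -1/2, 3/2)
T5 translate by (-4, -4, 6): (5/2, -1/2, 3/2) → (-3/2, -9/2, 15/2)

T(p) = (-3/2, -9/2, 15/2)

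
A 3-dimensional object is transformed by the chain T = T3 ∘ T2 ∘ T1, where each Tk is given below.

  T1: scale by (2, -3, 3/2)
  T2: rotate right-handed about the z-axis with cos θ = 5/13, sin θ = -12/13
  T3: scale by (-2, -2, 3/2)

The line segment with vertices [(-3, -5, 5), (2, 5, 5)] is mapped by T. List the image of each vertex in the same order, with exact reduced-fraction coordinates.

image vertices: (-300/13, -294/13, 45/4), (320/13, 246/13, 45/4)

T1 scale by (2, -3, 3/2): (-3, -5, 5) → (-6, 15, 15/2); (2, 5, 5) → (4, -15, 15/2)
T2 rotate right-handed about the z-axis with cos θ = 5/13, sin θ = -12/13: (-6, 15, 15/2) → (150/13, 147/13, 15/2); (4, -15, 15/2) → (-160/13, -123/13, 15/2)
T3 scale by (-2, -2, 3/2): (150/13, 147/13, 15/2) → (-300/13, -294/13, 45/4); (-160/13, -123/13, 15/2) → (320/13, 246/13, 45/4)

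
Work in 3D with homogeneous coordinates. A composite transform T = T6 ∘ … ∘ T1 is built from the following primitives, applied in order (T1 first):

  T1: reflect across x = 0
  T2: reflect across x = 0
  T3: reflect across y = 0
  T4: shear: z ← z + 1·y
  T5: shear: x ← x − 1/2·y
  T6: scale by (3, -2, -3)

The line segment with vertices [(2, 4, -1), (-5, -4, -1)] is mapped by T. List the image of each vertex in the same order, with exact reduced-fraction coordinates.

T1 reflect across x = 0: (2, 4, -1) → (-2, 4, -1); (-5, -4, -1) → (5, -4, -1)
T2 reflect across x = 0: (-2, 4, -1) → (2, 4, -1); (5, -4, -1) → (-5, -4, -1)
T3 reflect across y = 0: (2, 4, -1) → (2, -4, -1); (-5, -4, -1) → (-5, 4, -1)
T4 shear: z ← z + 1·y: (2, -4, -1) → (2, -4, -5); (-5, 4, -1) → (-5, 4, 3)
T5 shear: x ← x − 1/2·y: (2, -4, -5) → (4, -4, -5); (-5, 4, 3) → (-7, 4, 3)
T6 scale by (3, -2, -3): (4, -4, -5) → (12, 8, 15); (-7, 4, 3) → (-21, -8, -9)

image vertices: (12, 8, 15), (-21, -8, -9)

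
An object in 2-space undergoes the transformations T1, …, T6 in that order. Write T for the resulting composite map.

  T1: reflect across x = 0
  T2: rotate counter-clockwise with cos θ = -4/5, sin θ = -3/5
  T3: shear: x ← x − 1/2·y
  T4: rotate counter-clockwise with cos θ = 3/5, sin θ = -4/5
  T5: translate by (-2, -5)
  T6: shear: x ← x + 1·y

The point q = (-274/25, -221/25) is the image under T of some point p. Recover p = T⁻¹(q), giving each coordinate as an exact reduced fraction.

T1 = [-1 0 0; 0 1 0; 0 0 1]
T2·T1 = [4/5 3/5 0; 3/5 -4/5 0; 0 0 1]
T3·…·T1 = [1/2 1 0; 3/5 -4/5 0; 0 0 1]
T4·…·T1 = [39/50 -1/25 0; -1/25 -32/25 0; 0 0 1]
T5·…·T1 = [39/50 -1/25 -2; -1/25 -32/25 -5; 0 0 1]
T6·…·T1 = [37/50 -33/25 -7; -1/25 -32/25 -5; 0 0 1]
det M = -1; M⁻¹ = [32/25 -33/25 59/25; -1/25 -37/50 -199/50; 0 0 1]
M⁻¹ · (-274/25, -221/25)ᵀ = (0, 3)ᵀ

p = (0, 3)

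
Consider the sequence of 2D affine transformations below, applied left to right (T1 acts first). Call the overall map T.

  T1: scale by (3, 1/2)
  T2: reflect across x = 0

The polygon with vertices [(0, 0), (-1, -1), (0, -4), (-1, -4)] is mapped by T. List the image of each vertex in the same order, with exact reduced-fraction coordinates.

T1 scale by (3, 1/2): (0, 0) → (0, 0); (-1, -1) → (-3, -1/2); (0, -4) → (0, -2); (-1, -4) → (-3, -2)
T2 reflect across x = 0: (0, 0) → (0, 0); (-3, -1/2) → (3, -1/2); (0, -2) → (0, -2); (-3, -2) → (3, -2)

image vertices: (0, 0), (3, -1/2), (0, -2), (3, -2)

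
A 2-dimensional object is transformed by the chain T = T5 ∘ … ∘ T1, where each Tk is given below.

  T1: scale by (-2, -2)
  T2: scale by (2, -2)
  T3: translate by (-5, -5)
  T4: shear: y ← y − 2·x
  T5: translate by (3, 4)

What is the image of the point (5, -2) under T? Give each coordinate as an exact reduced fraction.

T(p) = (-22, 41)

T1 scale by (-2, -2): (5, -2) → (-10, 4)
T2 scale by (2, -2): (-10, 4) → (-20, -8)
T3 translate by (-5, -5): (-20, -8) → (-25, -13)
T4 shear: y ← y − 2·x: (-25, -13) → (-25, 37)
T5 translate by (3, 4): (-25, 37) → (-22, 41)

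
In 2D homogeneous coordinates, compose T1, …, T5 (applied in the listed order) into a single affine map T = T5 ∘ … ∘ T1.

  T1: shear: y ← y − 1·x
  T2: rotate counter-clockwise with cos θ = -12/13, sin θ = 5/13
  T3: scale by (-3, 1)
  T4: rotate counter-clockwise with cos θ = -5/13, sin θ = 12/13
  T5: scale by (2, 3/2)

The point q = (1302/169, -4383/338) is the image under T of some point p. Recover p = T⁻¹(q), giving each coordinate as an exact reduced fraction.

p = (-3, -4)

T1 = [1 0 0; -1 1 0; 0 0 1]
T2·T1 = [-7/13 -5/13 0; 17/13 -12/13 0; 0 0 1]
T3·…·T1 = [21/13 15/13 0; 17/13 -12/13 0; 0 0 1]
T4·…·T1 = [-309/169 69/169 0; 167/169 240/169 0; 0 0 1]
T5·…·T1 = [-618/169 138/169 0; 501/338 360/169 0; 0 0 1]
det M = -9; M⁻¹ = [-40/169 46/507 0; 167/1014 206/507 0; 0 0 1]
M⁻¹ · (1302/169, -4383/338)ᵀ = (-3, -4)ᵀ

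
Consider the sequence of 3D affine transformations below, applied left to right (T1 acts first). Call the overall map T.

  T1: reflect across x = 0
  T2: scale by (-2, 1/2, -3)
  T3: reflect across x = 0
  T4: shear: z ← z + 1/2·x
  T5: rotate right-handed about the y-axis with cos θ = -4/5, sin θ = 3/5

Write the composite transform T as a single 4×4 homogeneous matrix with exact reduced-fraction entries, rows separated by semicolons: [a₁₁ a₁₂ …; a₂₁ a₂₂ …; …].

T1 = [-1 0 0 0; 0 1 0 0; 0 0 1 0; 0 0 0 1]
T2·T1 = [2 0 0 0; 0 1/2 0 0; 0 0 -3 0; 0 0 0 1]
T3·…·T1 = [-2 0 0 0; 0 1/2 0 0; 0 0 -3 0; 0 0 0 1]
T4·…·T1 = [-2 0 0 0; 0 1/2 0 0; -1 0 -3 0; 0 0 0 1]
T5·…·T1 = [1 0 -9/5 0; 0 1/2 0 0; 2 0 12/5 0; 0 0 0 1]

T = [1 0 -9/5 0; 0 1/2 0 0; 2 0 12/5 0; 0 0 0 1]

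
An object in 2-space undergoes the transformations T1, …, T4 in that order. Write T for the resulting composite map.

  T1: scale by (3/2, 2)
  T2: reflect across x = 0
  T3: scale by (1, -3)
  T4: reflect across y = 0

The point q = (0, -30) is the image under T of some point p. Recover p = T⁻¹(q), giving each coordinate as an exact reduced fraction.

p = (0, -5)

T1 = [3/2 0 0; 0 2 0; 0 0 1]
T2·T1 = [-3/2 0 0; 0 2 0; 0 0 1]
T3·…·T1 = [-3/2 0 0; 0 -6 0; 0 0 1]
T4·…·T1 = [-3/2 0 0; 0 6 0; 0 0 1]
det M = -9; M⁻¹ = [-2/3 0 0; 0 1/6 0; 0 0 1]
M⁻¹ · (0, -30)ᵀ = (0, -5)ᵀ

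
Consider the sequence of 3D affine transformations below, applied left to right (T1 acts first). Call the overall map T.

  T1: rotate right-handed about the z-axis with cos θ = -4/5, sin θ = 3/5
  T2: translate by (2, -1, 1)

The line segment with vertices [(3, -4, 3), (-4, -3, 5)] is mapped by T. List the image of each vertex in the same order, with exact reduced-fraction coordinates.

image vertices: (2, 4, 4), (7, -1, 6)

T1 rotate right-handed about the z-axis with cos θ = -4/5, sin θ = 3/5: (3, -4, 3) → (0, 5, 3); (-4, -3, 5) → (5, 0, 5)
T2 translate by (2, -1, 1): (0, 5, 3) → (2, 4, 4); (5, 0, 5) → (7, -1, 6)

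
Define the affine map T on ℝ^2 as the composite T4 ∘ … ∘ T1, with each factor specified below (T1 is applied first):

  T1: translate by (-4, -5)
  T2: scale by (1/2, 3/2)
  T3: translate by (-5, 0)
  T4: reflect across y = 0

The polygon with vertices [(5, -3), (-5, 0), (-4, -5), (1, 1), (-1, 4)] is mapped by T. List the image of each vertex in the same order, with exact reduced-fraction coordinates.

image vertices: (-9/2, 12), (-19/2, 15/2), (-9, 15), (-13/2, 6), (-15/2, 3/2)

T1 translate by (-4, -5): (5, -3) → (1, -8); (-5, 0) → (-9, -5); (-4, -5) → (-8, -10); (1, 1) → (-3, -4); (-1, 4) → (-5, -1)
T2 scale by (1/2, 3/2): (1, -8) → (1/2, -12); (-9, -5) → (-9/2, -15/2); (-8, -10) → (-4, -15); (-3, -4) → (-3/2, -6); (-5, -1) → (-5/2, -3/2)
T3 translate by (-5, 0): (1/2, -12) → (-9/2, -12); (-9/2, -15/2) → (-19/2, -15/2); (-4, -15) → (-9, -15); (-3/2, -6) → (-13/2, -6); (-5/2, -3/2) → (-15/2, -3/2)
T4 reflect across y = 0: (-9/2, -12) → (-9/2, 12); (-19/2, -15/2) → (-19/2, 15/2); (-9, -15) → (-9, 15); (-13/2, -6) → (-13/2, 6); (-15/2, -3/2) → (-15/2, 3/2)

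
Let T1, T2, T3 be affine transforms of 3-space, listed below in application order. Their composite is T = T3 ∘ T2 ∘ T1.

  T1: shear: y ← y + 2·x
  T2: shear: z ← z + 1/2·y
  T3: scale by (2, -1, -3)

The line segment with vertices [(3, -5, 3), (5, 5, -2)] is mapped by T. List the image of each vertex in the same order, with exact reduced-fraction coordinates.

T1 shear: y ← y + 2·x: (3, -5, 3) → (3, 1, 3); (5, 5, -2) → (5, 15, -2)
T2 shear: z ← z + 1/2·y: (3, 1, 3) → (3, 1, 7/2); (5, 15, -2) → (5, 15, 11/2)
T3 scale by (2, -1, -3): (3, 1, 7/2) → (6, -1, -21/2); (5, 15, 11/2) → (10, -15, -33/2)

image vertices: (6, -1, -21/2), (10, -15, -33/2)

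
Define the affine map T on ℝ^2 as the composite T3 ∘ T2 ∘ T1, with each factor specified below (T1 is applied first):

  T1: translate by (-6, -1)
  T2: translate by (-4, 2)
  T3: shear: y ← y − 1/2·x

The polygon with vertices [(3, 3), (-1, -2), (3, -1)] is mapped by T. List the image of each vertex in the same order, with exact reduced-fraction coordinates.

T1 translate by (-6, -1): (3, 3) → (-3, 2); (-1, -2) → (-7, -3); (3, -1) → (-3, -2)
T2 translate by (-4, 2): (-3, 2) → (-7, 4); (-7, -3) → (-11, -1); (-3, -2) → (-7, 0)
T3 shear: y ← y − 1/2·x: (-7, 4) → (-7, 15/2); (-11, -1) → (-11, 9/2); (-7, 0) → (-7, 7/2)

image vertices: (-7, 15/2), (-11, 9/2), (-7, 7/2)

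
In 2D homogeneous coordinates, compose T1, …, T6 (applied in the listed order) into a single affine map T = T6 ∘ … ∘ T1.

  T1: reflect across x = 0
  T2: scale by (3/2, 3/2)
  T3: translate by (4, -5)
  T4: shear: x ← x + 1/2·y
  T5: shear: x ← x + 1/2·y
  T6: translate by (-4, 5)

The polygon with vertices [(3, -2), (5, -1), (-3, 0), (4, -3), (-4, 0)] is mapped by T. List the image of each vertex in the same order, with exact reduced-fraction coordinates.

image vertices: (-25/2, -3), (-14, -3/2), (-1/2, 0), (-31/2, -9/2), (1, 0)

T1 reflect across x = 0: (3, -2) → (-3, -2); (5, -1) → (-5, -1); (-3, 0) → (3, 0); (4, -3) → (-4, -3); (-4, 0) → (4, 0)
T2 scale by (3/2, 3/2): (-3, -2) → (-9/2, -3); (-5, -1) → (-15/2, -3/2); (3, 0) → (9/2, 0); (-4, -3) → (-6, -9/2); (4, 0) → (6, 0)
T3 translate by (4, -5): (-9/2, -3) → (-1/2, -8); (-15/2, -3/2) → (-7/2, -13/2); (9/2, 0) → (17/2, -5); (-6, -9/2) → (-2, -19/2); (6, 0) → (10, -5)
T4 shear: x ← x + 1/2·y: (-1/2, -8) → (-9/2, -8); (-7/2, -13/2) → (-27/4, -13/2); (17/2, -5) → (6, -5); (-2, -19/2) → (-27/4, -19/2); (10, -5) → (15/2, -5)
T5 shear: x ← x + 1/2·y: (-9/2, -8) → (-17/2, -8); (-27/4, -13/2) → (-10, -13/2); (6, -5) → (7/2, -5); (-27/4, -19/2) → (-23/2, -19/2); (15/2, -5) → (5, -5)
T6 translate by (-4, 5): (-17/2, -8) → (-25/2, -3); (-10, -13/2) → (-14, -3/2); (7/2, -5) → (-1/2, 0); (-23/2, -19/2) → (-31/2, -9/2); (5, -5) → (1, 0)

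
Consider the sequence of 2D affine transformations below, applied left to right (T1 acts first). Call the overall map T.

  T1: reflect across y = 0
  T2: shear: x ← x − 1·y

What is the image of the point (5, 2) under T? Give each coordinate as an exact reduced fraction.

T1 reflect across y = 0: (5, 2) → (5, -2)
T2 shear: x ← x − 1·y: (5, -2) → (7, -2)

T(p) = (7, -2)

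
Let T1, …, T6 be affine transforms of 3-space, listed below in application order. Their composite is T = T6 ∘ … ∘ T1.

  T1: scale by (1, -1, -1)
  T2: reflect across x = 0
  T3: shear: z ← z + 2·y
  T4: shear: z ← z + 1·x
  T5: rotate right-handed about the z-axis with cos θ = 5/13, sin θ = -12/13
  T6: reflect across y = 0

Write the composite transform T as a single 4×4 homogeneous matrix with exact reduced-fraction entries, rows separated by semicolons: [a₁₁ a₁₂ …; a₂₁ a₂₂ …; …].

T = [-5/13 -12/13 0 0; -12/13 5/13 0 0; -1 -2 -1 0; 0 0 0 1]

T1 = [1 0 0 0; 0 -1 0 0; 0 0 -1 0; 0 0 0 1]
T2·T1 = [-1 0 0 0; 0 -1 0 0; 0 0 -1 0; 0 0 0 1]
T3·…·T1 = [-1 0 0 0; 0 -1 0 0; 0 -2 -1 0; 0 0 0 1]
T4·…·T1 = [-1 0 0 0; 0 -1 0 0; -1 -2 -1 0; 0 0 0 1]
T5·…·T1 = [-5/13 -12/13 0 0; 12/13 -5/13 0 0; -1 -2 -1 0; 0 0 0 1]
T6·…·T1 = [-5/13 -12/13 0 0; -12/13 5/13 0 0; -1 -2 -1 0; 0 0 0 1]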